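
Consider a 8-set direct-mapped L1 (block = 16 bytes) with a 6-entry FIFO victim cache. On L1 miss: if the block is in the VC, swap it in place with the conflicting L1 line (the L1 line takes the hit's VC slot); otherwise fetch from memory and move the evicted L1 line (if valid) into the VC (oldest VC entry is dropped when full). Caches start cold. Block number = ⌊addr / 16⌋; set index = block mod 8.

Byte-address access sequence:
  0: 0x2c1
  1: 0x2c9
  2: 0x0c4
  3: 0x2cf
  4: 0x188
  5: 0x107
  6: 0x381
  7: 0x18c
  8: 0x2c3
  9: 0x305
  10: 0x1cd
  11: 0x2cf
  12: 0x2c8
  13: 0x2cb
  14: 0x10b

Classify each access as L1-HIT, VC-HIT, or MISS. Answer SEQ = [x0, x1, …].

0: 0x2c1 (blk 44, set 4) → MISS  vc=[]
1: 0x2c9 (blk 44, set 4) → L1-HIT  vc=[]
2: 0xc4 (blk 12, set 4) → MISS  vc=[44]
3: 0x2cf (blk 44, set 4) → VC-HIT  vc=[12]
4: 0x188 (blk 24, set 0) → MISS  vc=[12]
5: 0x107 (blk 16, set 0) → MISS  vc=[12, 24]
6: 0x381 (blk 56, set 0) → MISS  vc=[12, 24, 16]
7: 0x18c (blk 24, set 0) → VC-HIT  vc=[12, 56, 16]
8: 0x2c3 (blk 44, set 4) → L1-HIT  vc=[12, 56, 16]
9: 0x305 (blk 48, set 0) → MISS  vc=[12, 56, 16, 24]
10: 0x1cd (blk 28, set 4) → MISS  vc=[12, 56, 16, 24, 44]
11: 0x2cf (blk 44, set 4) → VC-HIT  vc=[12, 56, 16, 24, 28]
12: 0x2c8 (blk 44, set 4) → L1-HIT  vc=[12, 56, 16, 24, 28]
13: 0x2cb (blk 44, set 4) → L1-HIT  vc=[12, 56, 16, 24, 28]
14: 0x10b (blk 16, set 0) → VC-HIT  vc=[12, 56, 48, 24, 28]

SEQ = [MISS, L1-HIT, MISS, VC-HIT, MISS, MISS, MISS, VC-HIT, L1-HIT, MISS, MISS, VC-HIT, L1-HIT, L1-HIT, VC-HIT]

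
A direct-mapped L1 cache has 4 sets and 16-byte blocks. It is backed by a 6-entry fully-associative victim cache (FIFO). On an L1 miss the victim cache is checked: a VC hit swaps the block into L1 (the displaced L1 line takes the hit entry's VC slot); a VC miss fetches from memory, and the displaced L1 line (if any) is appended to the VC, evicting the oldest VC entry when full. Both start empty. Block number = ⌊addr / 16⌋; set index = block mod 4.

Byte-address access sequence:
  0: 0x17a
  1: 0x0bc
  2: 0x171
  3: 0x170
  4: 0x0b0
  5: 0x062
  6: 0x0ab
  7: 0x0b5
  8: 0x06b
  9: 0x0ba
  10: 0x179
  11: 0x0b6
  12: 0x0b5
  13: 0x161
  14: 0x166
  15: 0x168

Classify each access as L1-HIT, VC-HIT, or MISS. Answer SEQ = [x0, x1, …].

SEQ = [MISS, MISS, VC-HIT, L1-HIT, VC-HIT, MISS, MISS, L1-HIT, VC-HIT, L1-HIT, VC-HIT, VC-HIT, L1-HIT, MISS, L1-HIT, L1-HIT]

#0 0x17a→b23/s3 MISS; vc=[]
#1 0xbc→b11/s3 MISS; vc=[23]
#2 0x171→b23/s3 VC-HIT; vc=[11]
#3 0x170→b23/s3 L1-HIT; vc=[11]
#4 0xb0→b11/s3 VC-HIT; vc=[23]
#5 0x62→b6/s2 MISS; vc=[23]
#6 0xab→b10/s2 MISS; vc=[23,6]
#7 0xb5→b11/s3 L1-HIT; vc=[23,6]
#8 0x6b→b6/s2 VC-HIT; vc=[23,10]
#9 0xba→b11/s3 L1-HIT; vc=[23,10]
#10 0x179→b23/s3 VC-HIT; vc=[11,10]
#11 0xb6→b11/s3 VC-HIT; vc=[23,10]
#12 0xb5→b11/s3 L1-HIT; vc=[23,10]
#13 0x161→b22/s2 MISS; vc=[23,10,6]
#14 0x166→b22/s2 L1-HIT; vc=[23,10,6]
#15 0x168→b22/s2 L1-HIT; vc=[23,10,6]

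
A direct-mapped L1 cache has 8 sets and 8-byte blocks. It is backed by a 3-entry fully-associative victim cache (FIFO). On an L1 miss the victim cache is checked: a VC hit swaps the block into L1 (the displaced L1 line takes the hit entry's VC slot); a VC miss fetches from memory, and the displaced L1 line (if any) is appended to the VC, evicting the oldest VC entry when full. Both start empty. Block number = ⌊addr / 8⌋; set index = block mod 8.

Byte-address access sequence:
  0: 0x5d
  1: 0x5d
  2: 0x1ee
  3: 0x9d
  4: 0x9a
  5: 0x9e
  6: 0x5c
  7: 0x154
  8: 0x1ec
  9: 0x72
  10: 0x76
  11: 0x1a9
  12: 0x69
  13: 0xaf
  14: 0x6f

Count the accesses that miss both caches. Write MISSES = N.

MISSES = 8

  [0] addr=0x5d blk=11 s=3: MISS | VC []
  [1] addr=0x5d blk=11 s=3: L1-HIT | VC []
  [2] addr=0x1ee blk=61 s=5: MISS | VC []
  [3] addr=0x9d blk=19 s=3: MISS | VC [11]
  [4] addr=0x9a blk=19 s=3: L1-HIT | VC [11]
  [5] addr=0x9e blk=19 s=3: L1-HIT | VC [11]
  [6] addr=0x5c blk=11 s=3: VC-HIT | VC [19]
  [7] addr=0x154 blk=42 s=2: MISS | VC [19]
  [8] addr=0x1ec blk=61 s=5: L1-HIT | VC [19]
  [9] addr=0x72 blk=14 s=6: MISS | VC [19]
  [10] addr=0x76 blk=14 s=6: L1-HIT | VC [19]
  [11] addr=0x1a9 blk=53 s=5: MISS | VC [19, 61]
  [12] addr=0x69 blk=13 s=5: MISS | VC [19, 61, 53]
  [13] addr=0xaf blk=21 s=5: MISS | VC [61, 53, 13]
  [14] addr=0x6f blk=13 s=5: VC-HIT | VC [61, 53, 21]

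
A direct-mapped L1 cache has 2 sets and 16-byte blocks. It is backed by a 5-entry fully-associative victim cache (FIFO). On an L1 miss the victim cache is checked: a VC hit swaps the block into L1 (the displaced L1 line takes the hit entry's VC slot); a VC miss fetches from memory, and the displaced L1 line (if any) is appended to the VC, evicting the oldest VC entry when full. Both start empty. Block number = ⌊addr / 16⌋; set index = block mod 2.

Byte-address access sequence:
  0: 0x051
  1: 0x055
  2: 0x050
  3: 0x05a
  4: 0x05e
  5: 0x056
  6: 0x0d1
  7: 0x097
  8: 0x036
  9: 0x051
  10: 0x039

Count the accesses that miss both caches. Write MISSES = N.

MISSES = 4

#0 0x51→b5/s1 MISS; vc=[]
#1 0x55→b5/s1 L1-HIT; vc=[]
#2 0x50→b5/s1 L1-HIT; vc=[]
#3 0x5a→b5/s1 L1-HIT; vc=[]
#4 0x5e→b5/s1 L1-HIT; vc=[]
#5 0x56→b5/s1 L1-HIT; vc=[]
#6 0xd1→b13/s1 MISS; vc=[5]
#7 0x97→b9/s1 MISS; vc=[5,13]
#8 0x36→b3/s1 MISS; vc=[5,13,9]
#9 0x51→b5/s1 VC-HIT; vc=[3,13,9]
#10 0x39→b3/s1 VC-HIT; vc=[5,13,9]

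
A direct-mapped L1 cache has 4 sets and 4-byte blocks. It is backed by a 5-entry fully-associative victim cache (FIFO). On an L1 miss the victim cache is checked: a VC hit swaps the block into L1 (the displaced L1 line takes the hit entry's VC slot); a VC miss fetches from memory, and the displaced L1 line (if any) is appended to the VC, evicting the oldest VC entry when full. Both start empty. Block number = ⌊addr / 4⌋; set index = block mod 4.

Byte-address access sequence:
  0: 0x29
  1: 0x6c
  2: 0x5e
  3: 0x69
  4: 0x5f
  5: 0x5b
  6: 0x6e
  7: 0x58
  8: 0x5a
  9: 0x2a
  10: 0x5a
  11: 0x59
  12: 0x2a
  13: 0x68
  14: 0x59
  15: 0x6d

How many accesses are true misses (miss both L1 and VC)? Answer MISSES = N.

#0 0x29→b10/s2 MISS; vc=[]
#1 0x6c→b27/s3 MISS; vc=[]
#2 0x5e→b23/s3 MISS; vc=[27]
#3 0x69→b26/s2 MISS; vc=[27,10]
#4 0x5f→b23/s3 L1-HIT; vc=[27,10]
#5 0x5b→b22/s2 MISS; vc=[27,10,26]
#6 0x6e→b27/s3 VC-HIT; vc=[23,10,26]
#7 0x58→b22/s2 L1-HIT; vc=[23,10,26]
#8 0x5a→b22/s2 L1-HIT; vc=[23,10,26]
#9 0x2a→b10/s2 VC-HIT; vc=[23,22,26]
#10 0x5a→b22/s2 VC-HIT; vc=[23,10,26]
#11 0x59→b22/s2 L1-HIT; vc=[23,10,26]
#12 0x2a→b10/s2 VC-HIT; vc=[23,22,26]
#13 0x68→b26/s2 VC-HIT; vc=[23,22,10]
#14 0x59→b22/s2 VC-HIT; vc=[23,26,10]
#15 0x6d→b27/s3 L1-HIT; vc=[23,26,10]

MISSES = 5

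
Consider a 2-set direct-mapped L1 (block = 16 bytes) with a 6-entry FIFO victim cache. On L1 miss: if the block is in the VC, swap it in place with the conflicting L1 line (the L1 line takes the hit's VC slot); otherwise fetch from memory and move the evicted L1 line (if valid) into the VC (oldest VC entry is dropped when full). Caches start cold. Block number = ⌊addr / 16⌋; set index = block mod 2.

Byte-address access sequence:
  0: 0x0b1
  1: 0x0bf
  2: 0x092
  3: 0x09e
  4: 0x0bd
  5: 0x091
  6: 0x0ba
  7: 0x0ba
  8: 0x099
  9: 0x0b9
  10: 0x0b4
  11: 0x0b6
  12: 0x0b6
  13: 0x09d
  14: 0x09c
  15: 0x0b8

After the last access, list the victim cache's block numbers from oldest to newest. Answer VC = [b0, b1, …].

VC = [9]

  [0] addr=0xb1 blk=11 s=1: MISS | VC []
  [1] addr=0xbf blk=11 s=1: L1-HIT | VC []
  [2] addr=0x92 blk=9 s=1: MISS | VC [11]
  [3] addr=0x9e blk=9 s=1: L1-HIT | VC [11]
  [4] addr=0xbd blk=11 s=1: VC-HIT | VC [9]
  [5] addr=0x91 blk=9 s=1: VC-HIT | VC [11]
  [6] addr=0xba blk=11 s=1: VC-HIT | VC [9]
  [7] addr=0xba blk=11 s=1: L1-HIT | VC [9]
  [8] addr=0x99 blk=9 s=1: VC-HIT | VC [11]
  [9] addr=0xb9 blk=11 s=1: VC-HIT | VC [9]
  [10] addr=0xb4 blk=11 s=1: L1-HIT | VC [9]
  [11] addr=0xb6 blk=11 s=1: L1-HIT | VC [9]
  [12] addr=0xb6 blk=11 s=1: L1-HIT | VC [9]
  [13] addr=0x9d blk=9 s=1: VC-HIT | VC [11]
  [14] addr=0x9c blk=9 s=1: L1-HIT | VC [11]
  [15] addr=0xb8 blk=11 s=1: VC-HIT | VC [9]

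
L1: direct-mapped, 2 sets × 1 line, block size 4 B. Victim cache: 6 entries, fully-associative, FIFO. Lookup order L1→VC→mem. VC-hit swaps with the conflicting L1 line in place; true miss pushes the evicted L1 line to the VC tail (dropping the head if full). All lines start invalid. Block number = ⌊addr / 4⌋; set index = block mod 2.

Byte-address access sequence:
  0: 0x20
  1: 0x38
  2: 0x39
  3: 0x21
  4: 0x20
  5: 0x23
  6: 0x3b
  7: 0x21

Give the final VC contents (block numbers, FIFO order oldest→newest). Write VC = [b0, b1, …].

VC = [14]

#0 0x20→b8/s0 MISS; vc=[]
#1 0x38→b14/s0 MISS; vc=[8]
#2 0x39→b14/s0 L1-HIT; vc=[8]
#3 0x21→b8/s0 VC-HIT; vc=[14]
#4 0x20→b8/s0 L1-HIT; vc=[14]
#5 0x23→b8/s0 L1-HIT; vc=[14]
#6 0x3b→b14/s0 VC-HIT; vc=[8]
#7 0x21→b8/s0 VC-HIT; vc=[14]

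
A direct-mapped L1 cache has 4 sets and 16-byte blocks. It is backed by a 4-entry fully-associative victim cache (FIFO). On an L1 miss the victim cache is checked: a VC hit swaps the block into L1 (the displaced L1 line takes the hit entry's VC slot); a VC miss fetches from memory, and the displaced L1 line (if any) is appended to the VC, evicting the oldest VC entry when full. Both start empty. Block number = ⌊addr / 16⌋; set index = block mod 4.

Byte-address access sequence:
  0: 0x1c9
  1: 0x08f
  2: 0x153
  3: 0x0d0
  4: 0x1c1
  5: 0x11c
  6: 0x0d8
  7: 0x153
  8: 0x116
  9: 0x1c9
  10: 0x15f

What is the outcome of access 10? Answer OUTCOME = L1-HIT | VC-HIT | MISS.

  [0] addr=0x1c9 blk=28 s=0: MISS | VC []
  [1] addr=0x8f blk=8 s=0: MISS | VC [28]
  [2] addr=0x153 blk=21 s=1: MISS | VC [28]
  [3] addr=0xd0 blk=13 s=1: MISS | VC [28, 21]
  [4] addr=0x1c1 blk=28 s=0: VC-HIT | VC [8, 21]
  [5] addr=0x11c blk=17 s=1: MISS | VC [8, 21, 13]
  [6] addr=0xd8 blk=13 s=1: VC-HIT | VC [8, 21, 17]
  [7] addr=0x153 blk=21 s=1: VC-HIT | VC [8, 13, 17]
  [8] addr=0x116 blk=17 s=1: VC-HIT | VC [8, 13, 21]
  [9] addr=0x1c9 blk=28 s=0: L1-HIT | VC [8, 13, 21]
  [10] addr=0x15f blk=21 s=1: VC-HIT | VC [8, 13, 17]

OUTCOME = VC-HIT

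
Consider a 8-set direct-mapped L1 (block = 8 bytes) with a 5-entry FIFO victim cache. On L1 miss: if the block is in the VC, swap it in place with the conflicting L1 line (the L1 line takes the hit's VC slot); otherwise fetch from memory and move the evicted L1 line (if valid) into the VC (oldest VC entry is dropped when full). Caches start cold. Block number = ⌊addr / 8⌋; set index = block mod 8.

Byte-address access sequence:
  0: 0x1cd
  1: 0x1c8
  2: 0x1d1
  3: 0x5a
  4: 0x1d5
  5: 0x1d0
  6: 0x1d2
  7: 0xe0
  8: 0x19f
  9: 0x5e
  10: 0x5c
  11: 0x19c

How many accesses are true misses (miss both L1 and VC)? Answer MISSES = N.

0: 0x1cd (blk 57, set 1) → MISS  vc=[]
1: 0x1c8 (blk 57, set 1) → L1-HIT  vc=[]
2: 0x1d1 (blk 58, set 2) → MISS  vc=[]
3: 0x5a (blk 11, set 3) → MISS  vc=[]
4: 0x1d5 (blk 58, set 2) → L1-HIT  vc=[]
5: 0x1d0 (blk 58, set 2) → L1-HIT  vc=[]
6: 0x1d2 (blk 58, set 2) → L1-HIT  vc=[]
7: 0xe0 (blk 28, set 4) → MISS  vc=[]
8: 0x19f (blk 51, set 3) → MISS  vc=[11]
9: 0x5e (blk 11, set 3) → VC-HIT  vc=[51]
10: 0x5c (blk 11, set 3) → L1-HIT  vc=[51]
11: 0x19c (blk 51, set 3) → VC-HIT  vc=[11]

MISSES = 5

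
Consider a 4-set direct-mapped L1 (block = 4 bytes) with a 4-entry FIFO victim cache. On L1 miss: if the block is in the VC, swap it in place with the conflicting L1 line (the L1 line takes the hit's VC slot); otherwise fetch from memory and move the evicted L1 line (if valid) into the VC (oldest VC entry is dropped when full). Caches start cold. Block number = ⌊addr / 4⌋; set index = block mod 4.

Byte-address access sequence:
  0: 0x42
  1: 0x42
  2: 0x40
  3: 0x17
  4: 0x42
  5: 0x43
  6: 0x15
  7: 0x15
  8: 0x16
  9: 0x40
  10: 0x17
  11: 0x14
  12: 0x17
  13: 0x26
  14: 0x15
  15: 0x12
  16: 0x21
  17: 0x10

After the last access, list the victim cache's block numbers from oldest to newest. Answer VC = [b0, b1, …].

VC = [9, 16, 8]

  [0] addr=0x42 blk=16 s=0: MISS | VC []
  [1] addr=0x42 blk=16 s=0: L1-HIT | VC []
  [2] addr=0x40 blk=16 s=0: L1-HIT | VC []
  [3] addr=0x17 blk=5 s=1: MISS | VC []
  [4] addr=0x42 blk=16 s=0: L1-HIT | VC []
  [5] addr=0x43 blk=16 s=0: L1-HIT | VC []
  [6] addr=0x15 blk=5 s=1: L1-HIT | VC []
  [7] addr=0x15 blk=5 s=1: L1-HIT | VC []
  [8] addr=0x16 blk=5 s=1: L1-HIT | VC []
  [9] addr=0x40 blk=16 s=0: L1-HIT | VC []
  [10] addr=0x17 blk=5 s=1: L1-HIT | VC []
  [11] addr=0x14 blk=5 s=1: L1-HIT | VC []
  [12] addr=0x17 blk=5 s=1: L1-HIT | VC []
  [13] addr=0x26 blk=9 s=1: MISS | VC [5]
  [14] addr=0x15 blk=5 s=1: VC-HIT | VC [9]
  [15] addr=0x12 blk=4 s=0: MISS | VC [9, 16]
  [16] addr=0x21 blk=8 s=0: MISS | VC [9, 16, 4]
  [17] addr=0x10 blk=4 s=0: VC-HIT | VC [9, 16, 8]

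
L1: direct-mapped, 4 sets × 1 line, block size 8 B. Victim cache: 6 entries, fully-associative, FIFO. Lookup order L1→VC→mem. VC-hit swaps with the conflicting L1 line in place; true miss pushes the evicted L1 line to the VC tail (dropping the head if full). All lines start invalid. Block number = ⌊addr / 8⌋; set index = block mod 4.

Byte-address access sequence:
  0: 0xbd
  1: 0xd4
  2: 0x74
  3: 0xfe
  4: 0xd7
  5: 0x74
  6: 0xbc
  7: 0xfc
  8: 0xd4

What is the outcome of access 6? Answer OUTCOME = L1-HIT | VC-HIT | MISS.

OUTCOME = VC-HIT

#0 0xbd→b23/s3 MISS; vc=[]
#1 0xd4→b26/s2 MISS; vc=[]
#2 0x74→b14/s2 MISS; vc=[26]
#3 0xfe→b31/s3 MISS; vc=[26,23]
#4 0xd7→b26/s2 VC-HIT; vc=[14,23]
#5 0x74→b14/s2 VC-HIT; vc=[26,23]
#6 0xbc→b23/s3 VC-HIT; vc=[26,31]
#7 0xfc→b31/s3 VC-HIT; vc=[26,23]
#8 0xd4→b26/s2 VC-HIT; vc=[14,23]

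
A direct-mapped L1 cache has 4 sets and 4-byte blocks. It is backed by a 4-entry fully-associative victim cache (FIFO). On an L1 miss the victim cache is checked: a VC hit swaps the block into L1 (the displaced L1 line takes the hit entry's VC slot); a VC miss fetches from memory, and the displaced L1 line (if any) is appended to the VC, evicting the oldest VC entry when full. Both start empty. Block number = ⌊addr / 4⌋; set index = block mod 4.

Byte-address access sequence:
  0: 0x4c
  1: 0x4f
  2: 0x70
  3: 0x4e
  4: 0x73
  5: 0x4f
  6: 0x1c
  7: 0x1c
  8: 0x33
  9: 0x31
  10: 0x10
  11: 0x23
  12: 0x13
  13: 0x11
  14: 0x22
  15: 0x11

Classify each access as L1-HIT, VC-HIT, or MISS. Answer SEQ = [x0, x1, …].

  [0] addr=0x4c blk=19 s=3: MISS | VC []
  [1] addr=0x4f blk=19 s=3: L1-HIT | VC []
  [2] addr=0x70 blk=28 s=0: MISS | VC []
  [3] addr=0x4e blk=19 s=3: L1-HIT | VC []
  [4] addr=0x73 blk=28 s=0: L1-HIT | VC []
  [5] addr=0x4f blk=19 s=3: L1-HIT | VC []
  [6] addr=0x1c blk=7 s=3: MISS | VC [19]
  [7] addr=0x1c blk=7 s=3: L1-HIT | VC [19]
  [8] addr=0x33 blk=12 s=0: MISS | VC [19, 28]
  [9] addr=0x31 blk=12 s=0: L1-HIT | VC [19, 28]
  [10] addr=0x10 blk=4 s=0: MISS | VC [19, 28, 12]
  [11] addr=0x23 blk=8 s=0: MISS | VC [19, 28, 12, 4]
  [12] addr=0x13 blk=4 s=0: VC-HIT | VC [19, 28, 12, 8]
  [13] addr=0x11 blk=4 s=0: L1-HIT | VC [19, 28, 12, 8]
  [14] addr=0x22 blk=8 s=0: VC-HIT | VC [19, 28, 12, 4]
  [15] addr=0x11 blk=4 s=0: VC-HIT | VC [19, 28, 12, 8]

SEQ = [MISS, L1-HIT, MISS, L1-HIT, L1-HIT, L1-HIT, MISS, L1-HIT, MISS, L1-HIT, MISS, MISS, VC-HIT, L1-HIT, VC-HIT, VC-HIT]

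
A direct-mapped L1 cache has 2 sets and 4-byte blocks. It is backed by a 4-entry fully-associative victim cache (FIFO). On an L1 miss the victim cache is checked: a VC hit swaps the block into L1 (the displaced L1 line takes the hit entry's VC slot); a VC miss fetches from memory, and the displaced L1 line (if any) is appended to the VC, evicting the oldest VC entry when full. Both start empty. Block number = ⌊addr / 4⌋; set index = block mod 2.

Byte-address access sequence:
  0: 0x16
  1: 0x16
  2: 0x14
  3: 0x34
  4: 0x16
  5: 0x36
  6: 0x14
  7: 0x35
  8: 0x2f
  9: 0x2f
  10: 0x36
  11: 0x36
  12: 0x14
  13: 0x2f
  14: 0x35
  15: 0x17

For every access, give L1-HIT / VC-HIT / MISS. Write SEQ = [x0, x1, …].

  [0] addr=0x16 blk=5 s=1: MISS | VC []
  [1] addr=0x16 blk=5 s=1: L1-HIT | VC []
  [2] addr=0x14 blk=5 s=1: L1-HIT | VC []
  [3] addr=0x34 blk=13 s=1: MISS | VC [5]
  [4] addr=0x16 blk=5 s=1: VC-HIT | VC [13]
  [5] addr=0x36 blk=13 s=1: VC-HIT | VC [5]
  [6] addr=0x14 blk=5 s=1: VC-HIT | VC [13]
  [7] addr=0x35 blk=13 s=1: VC-HIT | VC [5]
  [8] addr=0x2f blk=11 s=1: MISS | VC [5, 13]
  [9] addr=0x2f blk=11 s=1: L1-HIT | VC [5, 13]
  [10] addr=0x36 blk=13 s=1: VC-HIT | VC [5, 11]
  [11] addr=0x36 blk=13 s=1: L1-HIT | VC [5, 11]
  [12] addr=0x14 blk=5 s=1: VC-HIT | VC [13, 11]
  [13] addr=0x2f blk=11 s=1: VC-HIT | VC [13, 5]
  [14] addr=0x35 blk=13 s=1: VC-HIT | VC [11, 5]
  [15] addr=0x17 blk=5 s=1: VC-HIT | VC [11, 13]

SEQ = [MISS, L1-HIT, L1-HIT, MISS, VC-HIT, VC-HIT, VC-HIT, VC-HIT, MISS, L1-HIT, VC-HIT, L1-HIT, VC-HIT, VC-HIT, VC-HIT, VC-HIT]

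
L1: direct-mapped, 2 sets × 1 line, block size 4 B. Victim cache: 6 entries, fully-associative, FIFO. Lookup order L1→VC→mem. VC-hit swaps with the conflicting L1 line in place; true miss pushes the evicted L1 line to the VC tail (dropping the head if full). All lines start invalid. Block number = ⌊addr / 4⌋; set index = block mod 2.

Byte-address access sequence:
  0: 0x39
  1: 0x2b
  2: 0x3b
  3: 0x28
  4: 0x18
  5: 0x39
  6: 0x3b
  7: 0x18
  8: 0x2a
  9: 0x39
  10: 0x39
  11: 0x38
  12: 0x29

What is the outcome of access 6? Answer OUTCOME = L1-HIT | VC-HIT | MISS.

OUTCOME = L1-HIT

  [0] addr=0x39 blk=14 s=0: MISS | VC []
  [1] addr=0x2b blk=10 s=0: MISS | VC [14]
  [2] addr=0x3b blk=14 s=0: VC-HIT | VC [10]
  [3] addr=0x28 blk=10 s=0: VC-HIT | VC [14]
  [4] addr=0x18 blk=6 s=0: MISS | VC [14, 10]
  [5] addr=0x39 blk=14 s=0: VC-HIT | VC [6, 10]
  [6] addr=0x3b blk=14 s=0: L1-HIT | VC [6, 10]
  [7] addr=0x18 blk=6 s=0: VC-HIT | VC [14, 10]
  [8] addr=0x2a blk=10 s=0: VC-HIT | VC [14, 6]
  [9] addr=0x39 blk=14 s=0: VC-HIT | VC [10, 6]
  [10] addr=0x39 blk=14 s=0: L1-HIT | VC [10, 6]
  [11] addr=0x38 blk=14 s=0: L1-HIT | VC [10, 6]
  [12] addr=0x29 blk=10 s=0: VC-HIT | VC [14, 6]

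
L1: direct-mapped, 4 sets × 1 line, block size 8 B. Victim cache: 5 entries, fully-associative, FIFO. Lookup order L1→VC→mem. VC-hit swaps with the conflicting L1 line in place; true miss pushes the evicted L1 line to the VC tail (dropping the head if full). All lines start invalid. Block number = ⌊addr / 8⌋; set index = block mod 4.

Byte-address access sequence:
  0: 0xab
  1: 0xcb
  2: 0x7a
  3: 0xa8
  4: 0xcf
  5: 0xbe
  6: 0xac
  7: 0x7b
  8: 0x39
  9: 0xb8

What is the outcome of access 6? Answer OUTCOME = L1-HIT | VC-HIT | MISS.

0: 0xab (blk 21, set 1) → MISS  vc=[]
1: 0xcb (blk 25, set 1) → MISS  vc=[21]
2: 0x7a (blk 15, set 3) → MISS  vc=[21]
3: 0xa8 (blk 21, set 1) → VC-HIT  vc=[25]
4: 0xcf (blk 25, set 1) → VC-HIT  vc=[21]
5: 0xbe (blk 23, set 3) → MISS  vc=[21, 15]
6: 0xac (blk 21, set 1) → VC-HIT  vc=[25, 15]
7: 0x7b (blk 15, set 3) → VC-HIT  vc=[25, 23]
8: 0x39 (blk 7, set 3) → MISS  vc=[25, 23, 15]
9: 0xb8 (blk 23, set 3) → VC-HIT  vc=[25, 7, 15]

OUTCOME = VC-HIT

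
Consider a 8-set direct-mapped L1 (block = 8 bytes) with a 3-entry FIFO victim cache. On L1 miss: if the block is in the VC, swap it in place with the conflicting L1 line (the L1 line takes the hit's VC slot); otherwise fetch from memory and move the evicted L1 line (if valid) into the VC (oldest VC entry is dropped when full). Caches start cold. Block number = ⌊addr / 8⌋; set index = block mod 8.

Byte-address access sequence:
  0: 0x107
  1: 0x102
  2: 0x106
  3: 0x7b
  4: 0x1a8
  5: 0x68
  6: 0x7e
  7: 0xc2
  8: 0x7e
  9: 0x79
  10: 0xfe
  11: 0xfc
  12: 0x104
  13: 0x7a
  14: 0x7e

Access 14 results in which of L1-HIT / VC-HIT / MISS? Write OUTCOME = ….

0: 0x107 (blk 32, set 0) → MISS  vc=[]
1: 0x102 (blk 32, set 0) → L1-HIT  vc=[]
2: 0x106 (blk 32, set 0) → L1-HIT  vc=[]
3: 0x7b (blk 15, set 7) → MISS  vc=[]
4: 0x1a8 (blk 53, set 5) → MISS  vc=[]
5: 0x68 (blk 13, set 5) → MISS  vc=[53]
6: 0x7e (blk 15, set 7) → L1-HIT  vc=[53]
7: 0xc2 (blk 24, set 0) → MISS  vc=[53, 32]
8: 0x7e (blk 15, set 7) → L1-HIT  vc=[53, 32]
9: 0x79 (blk 15, set 7) → L1-HIT  vc=[53, 32]
10: 0xfe (blk 31, set 7) → MISS  vc=[53, 32, 15]
11: 0xfc (blk 31, set 7) → L1-HIT  vc=[53, 32, 15]
12: 0x104 (blk 32, set 0) → VC-HIT  vc=[53, 24, 15]
13: 0x7a (blk 15, set 7) → VC-HIT  vc=[53, 24, 31]
14: 0x7e (blk 15, set 7) → L1-HIT  vc=[53, 24, 31]

OUTCOME = L1-HIT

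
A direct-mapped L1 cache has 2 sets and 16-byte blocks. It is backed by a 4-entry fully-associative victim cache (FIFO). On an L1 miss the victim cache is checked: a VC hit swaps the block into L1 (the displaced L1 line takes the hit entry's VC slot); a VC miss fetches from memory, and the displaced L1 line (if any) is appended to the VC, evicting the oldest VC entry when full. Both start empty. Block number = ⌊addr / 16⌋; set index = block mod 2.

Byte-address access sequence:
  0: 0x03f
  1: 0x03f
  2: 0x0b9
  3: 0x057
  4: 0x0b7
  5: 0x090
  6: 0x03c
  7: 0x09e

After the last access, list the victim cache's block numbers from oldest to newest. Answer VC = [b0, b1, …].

0: 0x3f (blk 3, set 1) → MISS  vc=[]
1: 0x3f (blk 3, set 1) → L1-HIT  vc=[]
2: 0xb9 (blk 11, set 1) → MISS  vc=[3]
3: 0x57 (blk 5, set 1) → MISS  vc=[3, 11]
4: 0xb7 (blk 11, set 1) → VC-HIT  vc=[3, 5]
5: 0x90 (blk 9, set 1) → MISS  vc=[3, 5, 11]
6: 0x3c (blk 3, set 1) → VC-HIT  vc=[9, 5, 11]
7: 0x9e (blk 9, set 1) → VC-HIT  vc=[3, 5, 11]

VC = [3, 5, 11]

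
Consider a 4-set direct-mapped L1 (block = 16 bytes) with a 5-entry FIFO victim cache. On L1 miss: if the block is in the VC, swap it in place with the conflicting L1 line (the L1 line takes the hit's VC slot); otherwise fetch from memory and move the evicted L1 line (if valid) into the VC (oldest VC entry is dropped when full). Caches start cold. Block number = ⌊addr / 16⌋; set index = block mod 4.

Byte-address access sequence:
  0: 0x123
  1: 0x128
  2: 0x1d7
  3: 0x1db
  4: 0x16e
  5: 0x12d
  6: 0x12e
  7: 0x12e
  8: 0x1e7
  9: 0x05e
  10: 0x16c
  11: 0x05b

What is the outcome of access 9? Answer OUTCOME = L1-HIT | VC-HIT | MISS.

0: 0x123 (blk 18, set 2) → MISS  vc=[]
1: 0x128 (blk 18, set 2) → L1-HIT  vc=[]
2: 0x1d7 (blk 29, set 1) → MISS  vc=[]
3: 0x1db (blk 29, set 1) → L1-HIT  vc=[]
4: 0x16e (blk 22, set 2) → MISS  vc=[18]
5: 0x12d (blk 18, set 2) → VC-HIT  vc=[22]
6: 0x12e (blk 18, set 2) → L1-HIT  vc=[22]
7: 0x12e (blk 18, set 2) → L1-HIT  vc=[22]
8: 0x1e7 (blk 30, set 2) → MISS  vc=[22, 18]
9: 0x5e (blk 5, set 1) → MISS  vc=[22, 18, 29]
10: 0x16c (blk 22, set 2) → VC-HIT  vc=[30, 18, 29]
11: 0x5b (blk 5, set 1) → L1-HIT  vc=[30, 18, 29]

OUTCOME = MISS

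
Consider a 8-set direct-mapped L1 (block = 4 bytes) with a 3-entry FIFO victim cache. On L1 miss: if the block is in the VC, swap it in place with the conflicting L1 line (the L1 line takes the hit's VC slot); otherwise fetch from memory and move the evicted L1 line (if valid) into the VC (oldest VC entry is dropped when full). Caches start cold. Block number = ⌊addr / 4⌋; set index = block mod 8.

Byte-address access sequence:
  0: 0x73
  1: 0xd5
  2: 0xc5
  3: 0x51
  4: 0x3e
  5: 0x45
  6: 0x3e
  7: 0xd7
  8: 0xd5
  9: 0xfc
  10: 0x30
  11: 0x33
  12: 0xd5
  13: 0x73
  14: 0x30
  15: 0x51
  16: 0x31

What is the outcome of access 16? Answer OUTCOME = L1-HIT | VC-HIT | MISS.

OUTCOME = VC-HIT

#0 0x73→b28/s4 MISS; vc=[]
#1 0xd5→b53/s5 MISS; vc=[]
#2 0xc5→b49/s1 MISS; vc=[]
#3 0x51→b20/s4 MISS; vc=[28]
#4 0x3e→b15/s7 MISS; vc=[28]
#5 0x45→b17/s1 MISS; vc=[28,49]
#6 0x3e→b15/s7 L1-HIT; vc=[28,49]
#7 0xd7→b53/s5 L1-HIT; vc=[28,49]
#8 0xd5→b53/s5 L1-HIT; vc=[28,49]
#9 0xfc→b63/s7 MISS; vc=[28,49,15]
#10 0x30→b12/s4 MISS; vc=[49,15,20]
#11 0x33→b12/s4 L1-HIT; vc=[49,15,20]
#12 0xd5→b53/s5 L1-HIT; vc=[49,15,20]
#13 0x73→b28/s4 MISS; vc=[15,20,12]
#14 0x30→b12/s4 VC-HIT; vc=[15,20,28]
#15 0x51→b20/s4 VC-HIT; vc=[15,12,28]
#16 0x31→b12/s4 VC-HIT; vc=[15,20,28]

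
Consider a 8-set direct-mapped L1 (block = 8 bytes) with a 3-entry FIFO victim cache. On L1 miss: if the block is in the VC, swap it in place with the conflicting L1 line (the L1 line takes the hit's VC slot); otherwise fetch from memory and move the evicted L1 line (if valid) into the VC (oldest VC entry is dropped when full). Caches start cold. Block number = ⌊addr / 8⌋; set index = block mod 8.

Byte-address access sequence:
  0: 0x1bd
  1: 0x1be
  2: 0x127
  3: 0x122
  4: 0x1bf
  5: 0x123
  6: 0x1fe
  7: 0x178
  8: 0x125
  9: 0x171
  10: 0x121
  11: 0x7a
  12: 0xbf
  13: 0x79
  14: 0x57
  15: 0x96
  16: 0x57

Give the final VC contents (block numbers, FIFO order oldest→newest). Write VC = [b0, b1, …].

0: 0x1bd (blk 55, set 7) → MISS  vc=[]
1: 0x1be (blk 55, set 7) → L1-HIT  vc=[]
2: 0x127 (blk 36, set 4) → MISS  vc=[]
3: 0x122 (blk 36, set 4) → L1-HIT  vc=[]
4: 0x1bf (blk 55, set 7) → L1-HIT  vc=[]
5: 0x123 (blk 36, set 4) → L1-HIT  vc=[]
6: 0x1fe (blk 63, set 7) → MISS  vc=[55]
7: 0x178 (blk 47, set 7) → MISS  vc=[55, 63]
8: 0x125 (blk 36, set 4) → L1-HIT  vc=[55, 63]
9: 0x171 (blk 46, set 6) → MISS  vc=[55, 63]
10: 0x121 (blk 36, set 4) → L1-HIT  vc=[55, 63]
11: 0x7a (blk 15, set 7) → MISS  vc=[55, 63, 47]
12: 0xbf (blk 23, set 7) → MISS  vc=[63, 47, 15]
13: 0x79 (blk 15, set 7) → VC-HIT  vc=[63, 47, 23]
14: 0x57 (blk 10, set 2) → MISS  vc=[63, 47, 23]
15: 0x96 (blk 18, set 2) → MISS  vc=[47, 23, 10]
16: 0x57 (blk 10, set 2) → VC-HIT  vc=[47, 23, 18]

VC = [47, 23, 18]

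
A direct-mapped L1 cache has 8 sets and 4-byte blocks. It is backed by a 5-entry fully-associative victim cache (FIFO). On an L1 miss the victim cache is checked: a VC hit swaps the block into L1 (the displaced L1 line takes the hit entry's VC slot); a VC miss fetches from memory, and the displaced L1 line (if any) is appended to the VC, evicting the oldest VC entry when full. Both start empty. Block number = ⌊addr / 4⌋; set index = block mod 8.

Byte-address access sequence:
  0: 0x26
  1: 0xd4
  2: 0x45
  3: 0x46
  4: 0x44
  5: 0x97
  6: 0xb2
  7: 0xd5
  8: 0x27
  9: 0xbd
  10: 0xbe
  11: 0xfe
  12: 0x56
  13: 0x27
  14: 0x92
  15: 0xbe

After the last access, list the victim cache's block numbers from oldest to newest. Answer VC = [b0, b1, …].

#0 0x26→b9/s1 MISS; vc=[]
#1 0xd4→b53/s5 MISS; vc=[]
#2 0x45→b17/s1 MISS; vc=[9]
#3 0x46→b17/s1 L1-HIT; vc=[9]
#4 0x44→b17/s1 L1-HIT; vc=[9]
#5 0x97→b37/s5 MISS; vc=[9,53]
#6 0xb2→b44/s4 MISS; vc=[9,53]
#7 0xd5→b53/s5 VC-HIT; vc=[9,37]
#8 0x27→b9/s1 VC-HIT; vc=[17,37]
#9 0xbd→b47/s7 MISS; vc=[17,37]
#10 0xbe→b47/s7 L1-HIT; vc=[17,37]
#11 0xfe→b63/s7 MISS; vc=[17,37,47]
#12 0x56→b21/s5 MISS; vc=[17,37,47,53]
#13 0x27→b9/s1 L1-HIT; vc=[17,37,47,53]
#14 0x92→b36/s4 MISS; vc=[17,37,47,53,44]
#15 0xbe→b47/s7 VC-HIT; vc=[17,37,63,53,44]

VC = [17, 37, 63, 53, 44]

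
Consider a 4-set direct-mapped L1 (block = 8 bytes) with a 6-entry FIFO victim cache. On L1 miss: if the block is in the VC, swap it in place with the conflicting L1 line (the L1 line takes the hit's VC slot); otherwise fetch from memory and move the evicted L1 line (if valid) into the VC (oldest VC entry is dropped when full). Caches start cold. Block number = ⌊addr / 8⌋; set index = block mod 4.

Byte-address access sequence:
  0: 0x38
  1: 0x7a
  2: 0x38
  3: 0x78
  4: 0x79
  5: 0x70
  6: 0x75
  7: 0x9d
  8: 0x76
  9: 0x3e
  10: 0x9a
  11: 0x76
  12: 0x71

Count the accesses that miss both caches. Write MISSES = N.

MISSES = 4

#0 0x38→b7/s3 MISS; vc=[]
#1 0x7a→b15/s3 MISS; vc=[7]
#2 0x38→b7/s3 VC-HIT; vc=[15]
#3 0x78→b15/s3 VC-HIT; vc=[7]
#4 0x79→b15/s3 L1-HIT; vc=[7]
#5 0x70→b14/s2 MISS; vc=[7]
#6 0x75→b14/s2 L1-HIT; vc=[7]
#7 0x9d→b19/s3 MISS; vc=[7,15]
#8 0x76→b14/s2 L1-HIT; vc=[7,15]
#9 0x3e→b7/s3 VC-HIT; vc=[19,15]
#10 0x9a→b19/s3 VC-HIT; vc=[7,15]
#11 0x76→b14/s2 L1-HIT; vc=[7,15]
#12 0x71→b14/s2 L1-HIT; vc=[7,15]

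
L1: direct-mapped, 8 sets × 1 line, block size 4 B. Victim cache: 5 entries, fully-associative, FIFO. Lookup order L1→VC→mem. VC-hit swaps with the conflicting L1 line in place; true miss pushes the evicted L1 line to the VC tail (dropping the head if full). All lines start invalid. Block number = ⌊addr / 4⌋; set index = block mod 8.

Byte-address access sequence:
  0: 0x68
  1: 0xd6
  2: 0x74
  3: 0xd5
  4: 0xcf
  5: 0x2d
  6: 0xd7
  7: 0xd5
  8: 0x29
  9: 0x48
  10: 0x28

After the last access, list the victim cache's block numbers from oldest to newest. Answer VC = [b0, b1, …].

VC = [29, 51, 26, 18]

  [0] addr=0x68 blk=26 s=2: MISS | VC []
  [1] addr=0xd6 blk=53 s=5: MISS | VC []
  [2] addr=0x74 blk=29 s=5: MISS | VC [53]
  [3] addr=0xd5 blk=53 s=5: VC-HIT | VC [29]
  [4] addr=0xcf blk=51 s=3: MISS | VC [29]
  [5] addr=0x2d blk=11 s=3: MISS | VC [29, 51]
  [6] addr=0xd7 blk=53 s=5: L1-HIT | VC [29, 51]
  [7] addr=0xd5 blk=53 s=5: L1-HIT | VC [29, 51]
  [8] addr=0x29 blk=10 s=2: MISS | VC [29, 51, 26]
  [9] addr=0x48 blk=18 s=2: MISS | VC [29, 51, 26, 10]
  [10] addr=0x28 blk=10 s=2: VC-HIT | VC [29, 51, 26, 18]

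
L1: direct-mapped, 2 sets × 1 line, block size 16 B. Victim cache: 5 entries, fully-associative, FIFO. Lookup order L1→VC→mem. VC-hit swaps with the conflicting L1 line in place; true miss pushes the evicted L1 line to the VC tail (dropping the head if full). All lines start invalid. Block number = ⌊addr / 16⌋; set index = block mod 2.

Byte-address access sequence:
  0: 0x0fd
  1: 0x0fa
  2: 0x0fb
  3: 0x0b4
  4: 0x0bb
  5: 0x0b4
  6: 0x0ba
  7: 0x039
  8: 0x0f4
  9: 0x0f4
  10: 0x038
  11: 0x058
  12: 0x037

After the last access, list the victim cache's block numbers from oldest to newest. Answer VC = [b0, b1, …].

VC = [15, 11, 5]

#0 0xfd→b15/s1 MISS; vc=[]
#1 0xfa→b15/s1 L1-HIT; vc=[]
#2 0xfb→b15/s1 L1-HIT; vc=[]
#3 0xb4→b11/s1 MISS; vc=[15]
#4 0xbb→b11/s1 L1-HIT; vc=[15]
#5 0xb4→b11/s1 L1-HIT; vc=[15]
#6 0xba→b11/s1 L1-HIT; vc=[15]
#7 0x39→b3/s1 MISS; vc=[15,11]
#8 0xf4→b15/s1 VC-HIT; vc=[3,11]
#9 0xf4→b15/s1 L1-HIT; vc=[3,11]
#10 0x38→b3/s1 VC-HIT; vc=[15,11]
#11 0x58→b5/s1 MISS; vc=[15,11,3]
#12 0x37→b3/s1 VC-HIT; vc=[15,11,5]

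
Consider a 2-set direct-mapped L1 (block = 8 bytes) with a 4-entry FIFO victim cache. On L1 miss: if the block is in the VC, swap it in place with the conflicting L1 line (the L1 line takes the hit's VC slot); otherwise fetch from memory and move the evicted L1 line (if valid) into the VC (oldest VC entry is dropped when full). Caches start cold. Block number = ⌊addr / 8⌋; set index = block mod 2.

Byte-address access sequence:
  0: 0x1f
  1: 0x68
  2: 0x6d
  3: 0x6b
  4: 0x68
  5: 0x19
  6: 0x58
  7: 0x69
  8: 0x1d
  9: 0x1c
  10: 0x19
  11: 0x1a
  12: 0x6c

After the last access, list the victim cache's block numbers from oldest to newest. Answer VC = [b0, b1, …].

  [0] addr=0x1f blk=3 s=1: MISS | VC []
  [1] addr=0x68 blk=13 s=1: MISS | VC [3]
  [2] addr=0x6d blk=13 s=1: L1-HIT | VC [3]
  [3] addr=0x6b blk=13 s=1: L1-HIT | VC [3]
  [4] addr=0x68 blk=13 s=1: L1-HIT | VC [3]
  [5] addr=0x19 blk=3 s=1: VC-HIT | VC [13]
  [6] addr=0x58 blk=11 s=1: MISS | VC [13, 3]
  [7] addr=0x69 blk=13 s=1: VC-HIT | VC [11, 3]
  [8] addr=0x1d blk=3 s=1: VC-HIT | VC [11, 13]
  [9] addr=0x1c blk=3 s=1: L1-HIT | VC [11, 13]
  [10] addr=0x19 blk=3 s=1: L1-HIT | VC [11, 13]
  [11] addr=0x1a blk=3 s=1: L1-HIT | VC [11, 13]
  [12] addr=0x6c blk=13 s=1: VC-HIT | VC [11, 3]

VC = [11, 3]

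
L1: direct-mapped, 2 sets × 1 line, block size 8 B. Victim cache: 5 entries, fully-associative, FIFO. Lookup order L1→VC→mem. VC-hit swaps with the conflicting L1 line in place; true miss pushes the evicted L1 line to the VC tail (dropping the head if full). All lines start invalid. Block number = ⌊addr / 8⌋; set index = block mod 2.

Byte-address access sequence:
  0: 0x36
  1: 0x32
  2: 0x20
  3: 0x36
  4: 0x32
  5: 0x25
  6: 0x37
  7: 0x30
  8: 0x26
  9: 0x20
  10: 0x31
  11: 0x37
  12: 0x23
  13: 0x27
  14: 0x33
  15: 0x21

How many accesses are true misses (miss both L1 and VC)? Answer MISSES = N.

MISSES = 2

#0 0x36→b6/s0 MISS; vc=[]
#1 0x32→b6/s0 L1-HIT; vc=[]
#2 0x20→b4/s0 MISS; vc=[6]
#3 0x36→b6/s0 VC-HIT; vc=[4]
#4 0x32→b6/s0 L1-HIT; vc=[4]
#5 0x25→b4/s0 VC-HIT; vc=[6]
#6 0x37→b6/s0 VC-HIT; vc=[4]
#7 0x30→b6/s0 L1-HIT; vc=[4]
#8 0x26→b4/s0 VC-HIT; vc=[6]
#9 0x20→b4/s0 L1-HIT; vc=[6]
#10 0x31→b6/s0 VC-HIT; vc=[4]
#11 0x37→b6/s0 L1-HIT; vc=[4]
#12 0x23→b4/s0 VC-HIT; vc=[6]
#13 0x27→b4/s0 L1-HIT; vc=[6]
#14 0x33→b6/s0 VC-HIT; vc=[4]
#15 0x21→b4/s0 VC-HIT; vc=[6]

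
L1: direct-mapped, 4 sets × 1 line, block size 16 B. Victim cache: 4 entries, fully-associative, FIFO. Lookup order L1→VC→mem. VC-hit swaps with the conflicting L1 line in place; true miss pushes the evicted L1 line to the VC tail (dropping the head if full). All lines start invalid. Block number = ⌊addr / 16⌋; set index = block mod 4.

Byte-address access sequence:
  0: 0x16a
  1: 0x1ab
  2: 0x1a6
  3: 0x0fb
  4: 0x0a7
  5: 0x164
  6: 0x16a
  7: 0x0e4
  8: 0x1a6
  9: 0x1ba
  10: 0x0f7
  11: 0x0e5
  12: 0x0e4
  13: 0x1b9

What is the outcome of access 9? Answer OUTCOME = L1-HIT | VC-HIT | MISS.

OUTCOME = MISS

#0 0x16a→b22/s2 MISS; vc=[]
#1 0x1ab→b26/s2 MISS; vc=[22]
#2 0x1a6→b26/s2 L1-HIT; vc=[22]
#3 0xfb→b15/s3 MISS; vc=[22]
#4 0xa7→b10/s2 MISS; vc=[22,26]
#5 0x164→b22/s2 VC-HIT; vc=[10,26]
#6 0x16a→b22/s2 L1-HIT; vc=[10,26]
#7 0xe4→b14/s2 MISS; vc=[10,26,22]
#8 0x1a6→b26/s2 VC-HIT; vc=[10,14,22]
#9 0x1ba→b27/s3 MISS; vc=[10,14,22,15]
#10 0xf7→b15/s3 VC-HIT; vc=[10,14,22,27]
#11 0xe5→b14/s2 VC-HIT; vc=[10,26,22,27]
#12 0xe4→b14/s2 L1-HIT; vc=[10,26,22,27]
#13 0x1b9→b27/s3 VC-HIT; vc=[10,26,22,15]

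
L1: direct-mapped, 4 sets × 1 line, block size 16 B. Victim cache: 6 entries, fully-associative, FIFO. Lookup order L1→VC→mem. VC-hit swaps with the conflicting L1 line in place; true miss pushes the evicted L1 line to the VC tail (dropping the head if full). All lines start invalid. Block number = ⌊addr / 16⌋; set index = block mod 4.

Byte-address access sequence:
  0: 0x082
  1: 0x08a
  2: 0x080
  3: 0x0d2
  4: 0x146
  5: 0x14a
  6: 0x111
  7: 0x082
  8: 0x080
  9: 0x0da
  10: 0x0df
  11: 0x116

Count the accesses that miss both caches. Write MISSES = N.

MISSES = 4

0: 0x82 (blk 8, set 0) → MISS  vc=[]
1: 0x8a (blk 8, set 0) → L1-HIT  vc=[]
2: 0x80 (blk 8, set 0) → L1-HIT  vc=[]
3: 0xd2 (blk 13, set 1) → MISS  vc=[]
4: 0x146 (blk 20, set 0) → MISS  vc=[8]
5: 0x14a (blk 20, set 0) → L1-HIT  vc=[8]
6: 0x111 (blk 17, set 1) → MISS  vc=[8, 13]
7: 0x82 (blk 8, set 0) → VC-HIT  vc=[20, 13]
8: 0x80 (blk 8, set 0) → L1-HIT  vc=[20, 13]
9: 0xda (blk 13, set 1) → VC-HIT  vc=[20, 17]
10: 0xdf (blk 13, set 1) → L1-HIT  vc=[20, 17]
11: 0x116 (blk 17, set 1) → VC-HIT  vc=[20, 13]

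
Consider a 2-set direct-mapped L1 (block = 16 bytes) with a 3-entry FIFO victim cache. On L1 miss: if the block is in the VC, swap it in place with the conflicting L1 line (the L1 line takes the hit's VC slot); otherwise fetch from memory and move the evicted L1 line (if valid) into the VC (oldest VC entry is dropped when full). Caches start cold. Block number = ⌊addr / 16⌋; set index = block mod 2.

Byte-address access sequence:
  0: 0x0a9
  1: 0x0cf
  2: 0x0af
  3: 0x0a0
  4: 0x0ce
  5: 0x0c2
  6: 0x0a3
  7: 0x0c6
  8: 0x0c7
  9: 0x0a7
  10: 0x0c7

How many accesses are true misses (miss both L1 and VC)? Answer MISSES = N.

0: 0xa9 (blk 10, set 0) → MISS  vc=[]
1: 0xcf (blk 12, set 0) → MISS  vc=[10]
2: 0xaf (blk 10, set 0) → VC-HIT  vc=[12]
3: 0xa0 (blk 10, set 0) → L1-HIT  vc=[12]
4: 0xce (blk 12, set 0) → VC-HIT  vc=[10]
5: 0xc2 (blk 12, set 0) → L1-HIT  vc=[10]
6: 0xa3 (blk 10, set 0) → VC-HIT  vc=[12]
7: 0xc6 (blk 12, set 0) → VC-HIT  vc=[10]
8: 0xc7 (blk 12, set 0) → L1-HIT  vc=[10]
9: 0xa7 (blk 10, set 0) → VC-HIT  vc=[12]
10: 0xc7 (blk 12, set 0) → VC-HIT  vc=[10]

MISSES = 2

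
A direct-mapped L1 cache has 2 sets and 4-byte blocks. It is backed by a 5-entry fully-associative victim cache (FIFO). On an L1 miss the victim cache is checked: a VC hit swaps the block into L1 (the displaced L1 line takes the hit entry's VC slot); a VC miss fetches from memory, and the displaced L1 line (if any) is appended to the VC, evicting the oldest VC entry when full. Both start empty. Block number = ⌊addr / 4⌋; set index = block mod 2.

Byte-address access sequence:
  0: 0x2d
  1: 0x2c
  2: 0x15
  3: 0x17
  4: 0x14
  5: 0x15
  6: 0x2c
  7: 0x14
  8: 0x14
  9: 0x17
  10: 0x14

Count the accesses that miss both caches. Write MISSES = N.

MISSES = 2

  [0] addr=0x2d blk=11 s=1: MISS | VC []
  [1] addr=0x2c blk=11 s=1: L1-HIT | VC []
  [2] addr=0x15 blk=5 s=1: MISS | VC [11]
  [3] addr=0x17 blk=5 s=1: L1-HIT | VC [11]
  [4] addr=0x14 blk=5 s=1: L1-HIT | VC [11]
  [5] addr=0x15 blk=5 s=1: L1-HIT | VC [11]
  [6] addr=0x2c blk=11 s=1: VC-HIT | VC [5]
  [7] addr=0x14 blk=5 s=1: VC-HIT | VC [11]
  [8] addr=0x14 blk=5 s=1: L1-HIT | VC [11]
  [9] addr=0x17 blk=5 s=1: L1-HIT | VC [11]
  [10] addr=0x14 blk=5 s=1: L1-HIT | VC [11]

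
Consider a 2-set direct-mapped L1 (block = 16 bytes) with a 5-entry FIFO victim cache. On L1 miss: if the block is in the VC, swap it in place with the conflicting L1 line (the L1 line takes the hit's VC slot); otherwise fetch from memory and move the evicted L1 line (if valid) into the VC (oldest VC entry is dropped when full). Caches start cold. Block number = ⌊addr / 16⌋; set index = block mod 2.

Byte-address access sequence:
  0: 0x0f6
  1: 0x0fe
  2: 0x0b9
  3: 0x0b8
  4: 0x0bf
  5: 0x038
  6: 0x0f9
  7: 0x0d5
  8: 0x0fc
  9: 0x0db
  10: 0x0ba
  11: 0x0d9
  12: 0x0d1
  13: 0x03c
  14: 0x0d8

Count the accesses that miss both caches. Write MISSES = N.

MISSES = 4

#0 0xf6→b15/s1 MISS; vc=[]
#1 0xfe→b15/s1 L1-HIT; vc=[]
#2 0xb9→b11/s1 MISS; vc=[15]
#3 0xb8→b11/s1 L1-HIT; vc=[15]
#4 0xbf→b11/s1 L1-HIT; vc=[15]
#5 0x38→b3/s1 MISS; vc=[15,11]
#6 0xf9→b15/s1 VC-HIT; vc=[3,11]
#7 0xd5→b13/s1 MISS; vc=[3,11,15]
#8 0xfc→b15/s1 VC-HIT; vc=[3,11,13]
#9 0xdb→b13/s1 VC-HIT; vc=[3,11,15]
#10 0xba→b11/s1 VC-HIT; vc=[3,13,15]
#11 0xd9→b13/s1 VC-HIT; vc=[3,11,15]
#12 0xd1→b13/s1 L1-HIT; vc=[3,11,15]
#13 0x3c→b3/s1 VC-HIT; vc=[13,11,15]
#14 0xd8→b13/s1 VC-HIT; vc=[3,11,15]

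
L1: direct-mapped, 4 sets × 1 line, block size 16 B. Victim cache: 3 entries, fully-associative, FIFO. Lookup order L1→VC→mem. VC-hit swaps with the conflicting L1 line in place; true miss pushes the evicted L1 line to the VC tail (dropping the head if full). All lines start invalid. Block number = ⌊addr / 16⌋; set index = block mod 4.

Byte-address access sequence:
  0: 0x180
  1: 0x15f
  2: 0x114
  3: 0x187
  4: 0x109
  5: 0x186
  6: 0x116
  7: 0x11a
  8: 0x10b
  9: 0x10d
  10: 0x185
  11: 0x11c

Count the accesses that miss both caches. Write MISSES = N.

MISSES = 4

#0 0x180→b24/s0 MISS; vc=[]
#1 0x15f→b21/s1 MISS; vc=[]
#2 0x114→b17/s1 MISS; vc=[21]
#3 0x187→b24/s0 L1-HIT; vc=[21]
#4 0x109→b16/s0 MISS; vc=[21,24]
#5 0x186→b24/s0 VC-HIT; vc=[21,16]
#6 0x116→b17/s1 L1-HIT; vc=[21,16]
#7 0x11a→b17/s1 L1-HIT; vc=[21,16]
#8 0x10b→b16/s0 VC-HIT; vc=[21,24]
#9 0x10d→b16/s0 L1-HIT; vc=[21,24]
#10 0x185→b24/s0 VC-HIT; vc=[21,16]
#11 0x11c→b17/s1 L1-HIT; vc=[21,16]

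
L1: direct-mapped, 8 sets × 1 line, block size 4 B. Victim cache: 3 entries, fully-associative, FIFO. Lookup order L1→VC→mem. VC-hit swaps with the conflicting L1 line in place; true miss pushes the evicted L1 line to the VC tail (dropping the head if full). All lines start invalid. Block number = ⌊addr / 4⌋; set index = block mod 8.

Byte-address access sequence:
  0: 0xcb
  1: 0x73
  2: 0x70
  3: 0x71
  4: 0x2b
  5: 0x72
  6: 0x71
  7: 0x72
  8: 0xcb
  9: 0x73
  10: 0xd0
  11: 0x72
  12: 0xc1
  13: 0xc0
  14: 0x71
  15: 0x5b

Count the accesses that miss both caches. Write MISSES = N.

MISSES = 6

0: 0xcb (blk 50, set 2) → MISS  vc=[]
1: 0x73 (blk 28, set 4) → MISS  vc=[]
2: 0x70 (blk 28, set 4) → L1-HIT  vc=[]
3: 0x71 (blk 28, set 4) → L1-HIT  vc=[]
4: 0x2b (blk 10, set 2) → MISS  vc=[50]
5: 0x72 (blk 28, set 4) → L1-HIT  vc=[50]
6: 0x71 (blk 28, set 4) → L1-HIT  vc=[50]
7: 0x72 (blk 28, set 4) → L1-HIT  vc=[50]
8: 0xcb (blk 50, set 2) → VC-HIT  vc=[10]
9: 0x73 (blk 28, set 4) → L1-HIT  vc=[10]
10: 0xd0 (blk 52, set 4) → MISS  vc=[10, 28]
11: 0x72 (blk 28, set 4) → VC-HIT  vc=[10, 52]
12: 0xc1 (blk 48, set 0) → MISS  vc=[10, 52]
13: 0xc0 (blk 48, set 0) → L1-HIT  vc=[10, 52]
14: 0x71 (blk 28, set 4) → L1-HIT  vc=[10, 52]
15: 0x5b (blk 22, set 6) → MISS  vc=[10, 52]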